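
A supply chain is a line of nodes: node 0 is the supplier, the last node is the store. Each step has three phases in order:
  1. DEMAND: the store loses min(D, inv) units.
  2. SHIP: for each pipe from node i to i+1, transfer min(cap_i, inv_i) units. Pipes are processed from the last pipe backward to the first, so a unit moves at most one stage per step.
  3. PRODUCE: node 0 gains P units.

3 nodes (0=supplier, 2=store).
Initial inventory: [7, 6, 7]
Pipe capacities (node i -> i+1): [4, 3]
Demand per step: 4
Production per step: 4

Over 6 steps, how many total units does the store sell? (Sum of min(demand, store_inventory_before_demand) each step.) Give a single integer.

Step 1: sold=4 (running total=4) -> [7 7 6]
Step 2: sold=4 (running total=8) -> [7 8 5]
Step 3: sold=4 (running total=12) -> [7 9 4]
Step 4: sold=4 (running total=16) -> [7 10 3]
Step 5: sold=3 (running total=19) -> [7 11 3]
Step 6: sold=3 (running total=22) -> [7 12 3]

Answer: 22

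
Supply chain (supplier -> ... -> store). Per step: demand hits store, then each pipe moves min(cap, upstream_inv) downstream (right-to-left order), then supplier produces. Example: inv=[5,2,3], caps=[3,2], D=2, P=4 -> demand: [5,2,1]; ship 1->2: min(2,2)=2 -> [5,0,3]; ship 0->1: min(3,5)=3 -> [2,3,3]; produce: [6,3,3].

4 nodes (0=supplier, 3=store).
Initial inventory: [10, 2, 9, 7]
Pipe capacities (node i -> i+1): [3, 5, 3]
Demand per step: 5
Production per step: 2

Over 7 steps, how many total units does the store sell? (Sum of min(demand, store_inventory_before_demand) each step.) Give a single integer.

Step 1: sold=5 (running total=5) -> [9 3 8 5]
Step 2: sold=5 (running total=10) -> [8 3 8 3]
Step 3: sold=3 (running total=13) -> [7 3 8 3]
Step 4: sold=3 (running total=16) -> [6 3 8 3]
Step 5: sold=3 (running total=19) -> [5 3 8 3]
Step 6: sold=3 (running total=22) -> [4 3 8 3]
Step 7: sold=3 (running total=25) -> [3 3 8 3]

Answer: 25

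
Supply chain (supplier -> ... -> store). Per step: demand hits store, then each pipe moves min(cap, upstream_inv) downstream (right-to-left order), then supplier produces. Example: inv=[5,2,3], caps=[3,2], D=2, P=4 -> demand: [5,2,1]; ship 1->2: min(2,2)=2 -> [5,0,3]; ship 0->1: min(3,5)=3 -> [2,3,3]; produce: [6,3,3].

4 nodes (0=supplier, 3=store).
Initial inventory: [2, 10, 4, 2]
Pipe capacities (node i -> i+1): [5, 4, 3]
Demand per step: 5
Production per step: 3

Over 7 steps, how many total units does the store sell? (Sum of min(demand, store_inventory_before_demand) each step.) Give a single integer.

Step 1: sold=2 (running total=2) -> [3 8 5 3]
Step 2: sold=3 (running total=5) -> [3 7 6 3]
Step 3: sold=3 (running total=8) -> [3 6 7 3]
Step 4: sold=3 (running total=11) -> [3 5 8 3]
Step 5: sold=3 (running total=14) -> [3 4 9 3]
Step 6: sold=3 (running total=17) -> [3 3 10 3]
Step 7: sold=3 (running total=20) -> [3 3 10 3]

Answer: 20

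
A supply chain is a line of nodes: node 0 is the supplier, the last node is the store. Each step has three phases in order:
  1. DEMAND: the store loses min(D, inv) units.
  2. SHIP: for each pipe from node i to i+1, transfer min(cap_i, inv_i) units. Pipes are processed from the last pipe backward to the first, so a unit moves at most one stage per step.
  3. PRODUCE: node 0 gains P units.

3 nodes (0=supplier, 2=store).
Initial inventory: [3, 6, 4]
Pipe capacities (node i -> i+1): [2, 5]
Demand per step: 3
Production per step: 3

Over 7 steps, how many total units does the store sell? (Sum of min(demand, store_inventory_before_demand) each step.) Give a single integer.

Answer: 20

Derivation:
Step 1: sold=3 (running total=3) -> [4 3 6]
Step 2: sold=3 (running total=6) -> [5 2 6]
Step 3: sold=3 (running total=9) -> [6 2 5]
Step 4: sold=3 (running total=12) -> [7 2 4]
Step 5: sold=3 (running total=15) -> [8 2 3]
Step 6: sold=3 (running total=18) -> [9 2 2]
Step 7: sold=2 (running total=20) -> [10 2 2]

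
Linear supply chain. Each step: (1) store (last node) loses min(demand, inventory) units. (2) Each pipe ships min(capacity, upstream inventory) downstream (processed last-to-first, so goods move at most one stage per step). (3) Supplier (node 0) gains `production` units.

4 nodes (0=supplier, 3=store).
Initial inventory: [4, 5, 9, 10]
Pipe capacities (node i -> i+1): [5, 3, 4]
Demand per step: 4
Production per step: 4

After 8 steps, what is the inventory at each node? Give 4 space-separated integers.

Step 1: demand=4,sold=4 ship[2->3]=4 ship[1->2]=3 ship[0->1]=4 prod=4 -> inv=[4 6 8 10]
Step 2: demand=4,sold=4 ship[2->3]=4 ship[1->2]=3 ship[0->1]=4 prod=4 -> inv=[4 7 7 10]
Step 3: demand=4,sold=4 ship[2->3]=4 ship[1->2]=3 ship[0->1]=4 prod=4 -> inv=[4 8 6 10]
Step 4: demand=4,sold=4 ship[2->3]=4 ship[1->2]=3 ship[0->1]=4 prod=4 -> inv=[4 9 5 10]
Step 5: demand=4,sold=4 ship[2->3]=4 ship[1->2]=3 ship[0->1]=4 prod=4 -> inv=[4 10 4 10]
Step 6: demand=4,sold=4 ship[2->3]=4 ship[1->2]=3 ship[0->1]=4 prod=4 -> inv=[4 11 3 10]
Step 7: demand=4,sold=4 ship[2->3]=3 ship[1->2]=3 ship[0->1]=4 prod=4 -> inv=[4 12 3 9]
Step 8: demand=4,sold=4 ship[2->3]=3 ship[1->2]=3 ship[0->1]=4 prod=4 -> inv=[4 13 3 8]

4 13 3 8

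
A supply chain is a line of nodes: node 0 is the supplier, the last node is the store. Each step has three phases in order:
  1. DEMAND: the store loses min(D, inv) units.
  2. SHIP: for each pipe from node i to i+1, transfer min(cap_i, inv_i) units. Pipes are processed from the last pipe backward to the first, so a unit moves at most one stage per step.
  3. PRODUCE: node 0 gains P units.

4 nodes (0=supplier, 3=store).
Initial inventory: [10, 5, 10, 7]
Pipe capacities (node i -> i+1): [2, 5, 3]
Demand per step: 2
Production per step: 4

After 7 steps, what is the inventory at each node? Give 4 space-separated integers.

Step 1: demand=2,sold=2 ship[2->3]=3 ship[1->2]=5 ship[0->1]=2 prod=4 -> inv=[12 2 12 8]
Step 2: demand=2,sold=2 ship[2->3]=3 ship[1->2]=2 ship[0->1]=2 prod=4 -> inv=[14 2 11 9]
Step 3: demand=2,sold=2 ship[2->3]=3 ship[1->2]=2 ship[0->1]=2 prod=4 -> inv=[16 2 10 10]
Step 4: demand=2,sold=2 ship[2->3]=3 ship[1->2]=2 ship[0->1]=2 prod=4 -> inv=[18 2 9 11]
Step 5: demand=2,sold=2 ship[2->3]=3 ship[1->2]=2 ship[0->1]=2 prod=4 -> inv=[20 2 8 12]
Step 6: demand=2,sold=2 ship[2->3]=3 ship[1->2]=2 ship[0->1]=2 prod=4 -> inv=[22 2 7 13]
Step 7: demand=2,sold=2 ship[2->3]=3 ship[1->2]=2 ship[0->1]=2 prod=4 -> inv=[24 2 6 14]

24 2 6 14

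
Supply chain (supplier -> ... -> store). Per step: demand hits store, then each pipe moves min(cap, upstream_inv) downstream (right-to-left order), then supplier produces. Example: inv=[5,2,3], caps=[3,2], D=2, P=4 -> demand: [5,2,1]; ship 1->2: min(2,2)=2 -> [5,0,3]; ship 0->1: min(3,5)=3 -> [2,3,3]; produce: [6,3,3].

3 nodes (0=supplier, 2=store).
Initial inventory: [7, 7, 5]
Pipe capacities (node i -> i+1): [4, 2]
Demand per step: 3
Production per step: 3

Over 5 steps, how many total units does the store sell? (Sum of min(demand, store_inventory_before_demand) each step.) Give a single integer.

Step 1: sold=3 (running total=3) -> [6 9 4]
Step 2: sold=3 (running total=6) -> [5 11 3]
Step 3: sold=3 (running total=9) -> [4 13 2]
Step 4: sold=2 (running total=11) -> [3 15 2]
Step 5: sold=2 (running total=13) -> [3 16 2]

Answer: 13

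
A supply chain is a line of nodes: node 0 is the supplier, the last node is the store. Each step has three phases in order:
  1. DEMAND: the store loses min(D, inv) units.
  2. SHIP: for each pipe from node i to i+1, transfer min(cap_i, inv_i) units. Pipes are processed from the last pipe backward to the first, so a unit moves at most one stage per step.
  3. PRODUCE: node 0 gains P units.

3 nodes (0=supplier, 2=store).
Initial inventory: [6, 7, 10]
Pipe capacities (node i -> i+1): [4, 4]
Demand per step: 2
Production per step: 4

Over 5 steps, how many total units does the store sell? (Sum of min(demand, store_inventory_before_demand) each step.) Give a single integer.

Answer: 10

Derivation:
Step 1: sold=2 (running total=2) -> [6 7 12]
Step 2: sold=2 (running total=4) -> [6 7 14]
Step 3: sold=2 (running total=6) -> [6 7 16]
Step 4: sold=2 (running total=8) -> [6 7 18]
Step 5: sold=2 (running total=10) -> [6 7 20]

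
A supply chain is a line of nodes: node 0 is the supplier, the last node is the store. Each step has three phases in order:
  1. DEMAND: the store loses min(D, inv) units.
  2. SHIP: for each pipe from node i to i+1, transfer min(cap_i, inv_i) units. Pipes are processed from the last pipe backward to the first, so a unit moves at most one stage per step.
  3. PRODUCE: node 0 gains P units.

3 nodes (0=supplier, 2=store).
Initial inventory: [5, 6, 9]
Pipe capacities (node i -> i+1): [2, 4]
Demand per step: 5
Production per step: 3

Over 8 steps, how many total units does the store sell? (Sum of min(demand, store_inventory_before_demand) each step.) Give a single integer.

Answer: 27

Derivation:
Step 1: sold=5 (running total=5) -> [6 4 8]
Step 2: sold=5 (running total=10) -> [7 2 7]
Step 3: sold=5 (running total=15) -> [8 2 4]
Step 4: sold=4 (running total=19) -> [9 2 2]
Step 5: sold=2 (running total=21) -> [10 2 2]
Step 6: sold=2 (running total=23) -> [11 2 2]
Step 7: sold=2 (running total=25) -> [12 2 2]
Step 8: sold=2 (running total=27) -> [13 2 2]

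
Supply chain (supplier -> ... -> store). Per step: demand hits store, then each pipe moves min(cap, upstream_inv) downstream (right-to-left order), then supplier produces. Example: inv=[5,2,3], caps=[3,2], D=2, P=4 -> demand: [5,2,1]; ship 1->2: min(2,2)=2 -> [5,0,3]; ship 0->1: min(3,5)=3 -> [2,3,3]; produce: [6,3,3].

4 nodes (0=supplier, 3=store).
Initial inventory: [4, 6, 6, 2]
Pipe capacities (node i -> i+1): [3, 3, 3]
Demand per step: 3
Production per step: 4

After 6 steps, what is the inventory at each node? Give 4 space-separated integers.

Step 1: demand=3,sold=2 ship[2->3]=3 ship[1->2]=3 ship[0->1]=3 prod=4 -> inv=[5 6 6 3]
Step 2: demand=3,sold=3 ship[2->3]=3 ship[1->2]=3 ship[0->1]=3 prod=4 -> inv=[6 6 6 3]
Step 3: demand=3,sold=3 ship[2->3]=3 ship[1->2]=3 ship[0->1]=3 prod=4 -> inv=[7 6 6 3]
Step 4: demand=3,sold=3 ship[2->3]=3 ship[1->2]=3 ship[0->1]=3 prod=4 -> inv=[8 6 6 3]
Step 5: demand=3,sold=3 ship[2->3]=3 ship[1->2]=3 ship[0->1]=3 prod=4 -> inv=[9 6 6 3]
Step 6: demand=3,sold=3 ship[2->3]=3 ship[1->2]=3 ship[0->1]=3 prod=4 -> inv=[10 6 6 3]

10 6 6 3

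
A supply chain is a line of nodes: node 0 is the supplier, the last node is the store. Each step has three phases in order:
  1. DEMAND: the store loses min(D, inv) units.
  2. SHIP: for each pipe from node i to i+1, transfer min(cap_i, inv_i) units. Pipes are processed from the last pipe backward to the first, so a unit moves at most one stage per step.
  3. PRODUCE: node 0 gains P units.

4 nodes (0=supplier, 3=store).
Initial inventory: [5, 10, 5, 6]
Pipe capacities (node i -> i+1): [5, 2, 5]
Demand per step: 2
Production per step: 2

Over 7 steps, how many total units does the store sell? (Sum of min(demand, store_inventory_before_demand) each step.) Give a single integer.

Step 1: sold=2 (running total=2) -> [2 13 2 9]
Step 2: sold=2 (running total=4) -> [2 13 2 9]
Step 3: sold=2 (running total=6) -> [2 13 2 9]
Step 4: sold=2 (running total=8) -> [2 13 2 9]
Step 5: sold=2 (running total=10) -> [2 13 2 9]
Step 6: sold=2 (running total=12) -> [2 13 2 9]
Step 7: sold=2 (running total=14) -> [2 13 2 9]

Answer: 14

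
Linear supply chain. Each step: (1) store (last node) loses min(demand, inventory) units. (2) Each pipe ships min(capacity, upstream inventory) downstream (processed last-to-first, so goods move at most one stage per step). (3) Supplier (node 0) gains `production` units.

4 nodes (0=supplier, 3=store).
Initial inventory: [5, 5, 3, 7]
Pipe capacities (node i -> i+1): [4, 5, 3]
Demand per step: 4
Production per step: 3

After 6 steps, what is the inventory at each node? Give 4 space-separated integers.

Step 1: demand=4,sold=4 ship[2->3]=3 ship[1->2]=5 ship[0->1]=4 prod=3 -> inv=[4 4 5 6]
Step 2: demand=4,sold=4 ship[2->3]=3 ship[1->2]=4 ship[0->1]=4 prod=3 -> inv=[3 4 6 5]
Step 3: demand=4,sold=4 ship[2->3]=3 ship[1->2]=4 ship[0->1]=3 prod=3 -> inv=[3 3 7 4]
Step 4: demand=4,sold=4 ship[2->3]=3 ship[1->2]=3 ship[0->1]=3 prod=3 -> inv=[3 3 7 3]
Step 5: demand=4,sold=3 ship[2->3]=3 ship[1->2]=3 ship[0->1]=3 prod=3 -> inv=[3 3 7 3]
Step 6: demand=4,sold=3 ship[2->3]=3 ship[1->2]=3 ship[0->1]=3 prod=3 -> inv=[3 3 7 3]

3 3 7 3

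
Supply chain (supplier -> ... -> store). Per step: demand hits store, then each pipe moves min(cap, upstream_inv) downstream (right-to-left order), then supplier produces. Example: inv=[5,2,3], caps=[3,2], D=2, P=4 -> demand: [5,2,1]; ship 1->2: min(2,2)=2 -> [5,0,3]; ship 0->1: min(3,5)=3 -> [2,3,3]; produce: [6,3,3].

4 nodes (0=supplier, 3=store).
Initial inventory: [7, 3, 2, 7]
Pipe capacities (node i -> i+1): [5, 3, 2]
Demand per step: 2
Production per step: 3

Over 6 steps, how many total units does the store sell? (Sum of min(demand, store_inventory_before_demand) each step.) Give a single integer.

Answer: 12

Derivation:
Step 1: sold=2 (running total=2) -> [5 5 3 7]
Step 2: sold=2 (running total=4) -> [3 7 4 7]
Step 3: sold=2 (running total=6) -> [3 7 5 7]
Step 4: sold=2 (running total=8) -> [3 7 6 7]
Step 5: sold=2 (running total=10) -> [3 7 7 7]
Step 6: sold=2 (running total=12) -> [3 7 8 7]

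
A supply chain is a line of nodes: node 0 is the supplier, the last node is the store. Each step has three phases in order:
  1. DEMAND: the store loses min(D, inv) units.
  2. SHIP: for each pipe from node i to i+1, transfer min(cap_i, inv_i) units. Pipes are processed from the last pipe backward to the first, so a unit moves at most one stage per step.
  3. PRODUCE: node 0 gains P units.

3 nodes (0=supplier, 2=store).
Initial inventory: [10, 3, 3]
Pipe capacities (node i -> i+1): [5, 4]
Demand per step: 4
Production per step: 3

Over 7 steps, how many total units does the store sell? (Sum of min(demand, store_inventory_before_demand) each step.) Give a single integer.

Answer: 26

Derivation:
Step 1: sold=3 (running total=3) -> [8 5 3]
Step 2: sold=3 (running total=6) -> [6 6 4]
Step 3: sold=4 (running total=10) -> [4 7 4]
Step 4: sold=4 (running total=14) -> [3 7 4]
Step 5: sold=4 (running total=18) -> [3 6 4]
Step 6: sold=4 (running total=22) -> [3 5 4]
Step 7: sold=4 (running total=26) -> [3 4 4]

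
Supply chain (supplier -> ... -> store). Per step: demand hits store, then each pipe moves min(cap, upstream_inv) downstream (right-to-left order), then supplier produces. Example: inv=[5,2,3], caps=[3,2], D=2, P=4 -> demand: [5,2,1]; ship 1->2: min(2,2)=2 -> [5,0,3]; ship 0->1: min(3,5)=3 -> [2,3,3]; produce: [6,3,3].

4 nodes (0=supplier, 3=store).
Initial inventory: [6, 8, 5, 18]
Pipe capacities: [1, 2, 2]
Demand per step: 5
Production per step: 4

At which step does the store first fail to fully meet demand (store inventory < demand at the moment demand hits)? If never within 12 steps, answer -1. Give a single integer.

Step 1: demand=5,sold=5 ship[2->3]=2 ship[1->2]=2 ship[0->1]=1 prod=4 -> [9 7 5 15]
Step 2: demand=5,sold=5 ship[2->3]=2 ship[1->2]=2 ship[0->1]=1 prod=4 -> [12 6 5 12]
Step 3: demand=5,sold=5 ship[2->3]=2 ship[1->2]=2 ship[0->1]=1 prod=4 -> [15 5 5 9]
Step 4: demand=5,sold=5 ship[2->3]=2 ship[1->2]=2 ship[0->1]=1 prod=4 -> [18 4 5 6]
Step 5: demand=5,sold=5 ship[2->3]=2 ship[1->2]=2 ship[0->1]=1 prod=4 -> [21 3 5 3]
Step 6: demand=5,sold=3 ship[2->3]=2 ship[1->2]=2 ship[0->1]=1 prod=4 -> [24 2 5 2]
Step 7: demand=5,sold=2 ship[2->3]=2 ship[1->2]=2 ship[0->1]=1 prod=4 -> [27 1 5 2]
Step 8: demand=5,sold=2 ship[2->3]=2 ship[1->2]=1 ship[0->1]=1 prod=4 -> [30 1 4 2]
Step 9: demand=5,sold=2 ship[2->3]=2 ship[1->2]=1 ship[0->1]=1 prod=4 -> [33 1 3 2]
Step 10: demand=5,sold=2 ship[2->3]=2 ship[1->2]=1 ship[0->1]=1 prod=4 -> [36 1 2 2]
Step 11: demand=5,sold=2 ship[2->3]=2 ship[1->2]=1 ship[0->1]=1 prod=4 -> [39 1 1 2]
Step 12: demand=5,sold=2 ship[2->3]=1 ship[1->2]=1 ship[0->1]=1 prod=4 -> [42 1 1 1]
First stockout at step 6

6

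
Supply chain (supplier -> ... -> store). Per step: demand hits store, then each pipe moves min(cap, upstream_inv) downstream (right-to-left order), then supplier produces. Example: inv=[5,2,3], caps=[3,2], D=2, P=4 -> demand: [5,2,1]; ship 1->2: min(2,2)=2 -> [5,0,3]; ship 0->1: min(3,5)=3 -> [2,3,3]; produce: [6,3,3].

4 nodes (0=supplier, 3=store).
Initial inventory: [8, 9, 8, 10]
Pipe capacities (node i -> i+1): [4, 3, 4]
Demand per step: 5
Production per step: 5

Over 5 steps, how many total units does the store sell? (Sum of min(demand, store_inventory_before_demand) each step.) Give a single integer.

Answer: 25

Derivation:
Step 1: sold=5 (running total=5) -> [9 10 7 9]
Step 2: sold=5 (running total=10) -> [10 11 6 8]
Step 3: sold=5 (running total=15) -> [11 12 5 7]
Step 4: sold=5 (running total=20) -> [12 13 4 6]
Step 5: sold=5 (running total=25) -> [13 14 3 5]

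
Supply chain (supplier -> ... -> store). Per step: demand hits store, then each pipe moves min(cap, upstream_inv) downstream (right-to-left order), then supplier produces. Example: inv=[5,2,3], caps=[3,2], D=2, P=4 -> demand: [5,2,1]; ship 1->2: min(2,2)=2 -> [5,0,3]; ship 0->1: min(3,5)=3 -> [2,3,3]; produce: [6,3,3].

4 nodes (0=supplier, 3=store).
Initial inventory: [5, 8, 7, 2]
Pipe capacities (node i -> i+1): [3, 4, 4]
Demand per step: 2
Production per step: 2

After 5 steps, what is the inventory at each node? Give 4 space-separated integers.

Step 1: demand=2,sold=2 ship[2->3]=4 ship[1->2]=4 ship[0->1]=3 prod=2 -> inv=[4 7 7 4]
Step 2: demand=2,sold=2 ship[2->3]=4 ship[1->2]=4 ship[0->1]=3 prod=2 -> inv=[3 6 7 6]
Step 3: demand=2,sold=2 ship[2->3]=4 ship[1->2]=4 ship[0->1]=3 prod=2 -> inv=[2 5 7 8]
Step 4: demand=2,sold=2 ship[2->3]=4 ship[1->2]=4 ship[0->1]=2 prod=2 -> inv=[2 3 7 10]
Step 5: demand=2,sold=2 ship[2->3]=4 ship[1->2]=3 ship[0->1]=2 prod=2 -> inv=[2 2 6 12]

2 2 6 12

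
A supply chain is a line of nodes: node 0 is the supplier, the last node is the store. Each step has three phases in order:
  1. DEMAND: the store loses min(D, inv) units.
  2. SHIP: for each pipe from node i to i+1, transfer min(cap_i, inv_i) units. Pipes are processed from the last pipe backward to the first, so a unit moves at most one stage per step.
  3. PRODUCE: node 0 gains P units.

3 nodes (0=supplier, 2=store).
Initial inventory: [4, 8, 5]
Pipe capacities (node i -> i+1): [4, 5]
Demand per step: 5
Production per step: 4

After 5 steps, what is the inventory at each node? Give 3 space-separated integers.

Step 1: demand=5,sold=5 ship[1->2]=5 ship[0->1]=4 prod=4 -> inv=[4 7 5]
Step 2: demand=5,sold=5 ship[1->2]=5 ship[0->1]=4 prod=4 -> inv=[4 6 5]
Step 3: demand=5,sold=5 ship[1->2]=5 ship[0->1]=4 prod=4 -> inv=[4 5 5]
Step 4: demand=5,sold=5 ship[1->2]=5 ship[0->1]=4 prod=4 -> inv=[4 4 5]
Step 5: demand=5,sold=5 ship[1->2]=4 ship[0->1]=4 prod=4 -> inv=[4 4 4]

4 4 4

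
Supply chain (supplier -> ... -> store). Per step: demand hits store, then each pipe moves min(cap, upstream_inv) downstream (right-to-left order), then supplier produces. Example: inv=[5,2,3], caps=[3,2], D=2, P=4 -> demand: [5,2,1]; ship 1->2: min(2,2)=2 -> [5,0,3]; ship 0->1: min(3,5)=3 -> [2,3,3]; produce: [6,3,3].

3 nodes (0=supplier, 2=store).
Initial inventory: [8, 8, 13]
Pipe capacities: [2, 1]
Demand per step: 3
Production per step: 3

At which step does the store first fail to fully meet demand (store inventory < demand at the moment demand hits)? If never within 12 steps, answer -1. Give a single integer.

Step 1: demand=3,sold=3 ship[1->2]=1 ship[0->1]=2 prod=3 -> [9 9 11]
Step 2: demand=3,sold=3 ship[1->2]=1 ship[0->1]=2 prod=3 -> [10 10 9]
Step 3: demand=3,sold=3 ship[1->2]=1 ship[0->1]=2 prod=3 -> [11 11 7]
Step 4: demand=3,sold=3 ship[1->2]=1 ship[0->1]=2 prod=3 -> [12 12 5]
Step 5: demand=3,sold=3 ship[1->2]=1 ship[0->1]=2 prod=3 -> [13 13 3]
Step 6: demand=3,sold=3 ship[1->2]=1 ship[0->1]=2 prod=3 -> [14 14 1]
Step 7: demand=3,sold=1 ship[1->2]=1 ship[0->1]=2 prod=3 -> [15 15 1]
Step 8: demand=3,sold=1 ship[1->2]=1 ship[0->1]=2 prod=3 -> [16 16 1]
Step 9: demand=3,sold=1 ship[1->2]=1 ship[0->1]=2 prod=3 -> [17 17 1]
Step 10: demand=3,sold=1 ship[1->2]=1 ship[0->1]=2 prod=3 -> [18 18 1]
Step 11: demand=3,sold=1 ship[1->2]=1 ship[0->1]=2 prod=3 -> [19 19 1]
Step 12: demand=3,sold=1 ship[1->2]=1 ship[0->1]=2 prod=3 -> [20 20 1]
First stockout at step 7

7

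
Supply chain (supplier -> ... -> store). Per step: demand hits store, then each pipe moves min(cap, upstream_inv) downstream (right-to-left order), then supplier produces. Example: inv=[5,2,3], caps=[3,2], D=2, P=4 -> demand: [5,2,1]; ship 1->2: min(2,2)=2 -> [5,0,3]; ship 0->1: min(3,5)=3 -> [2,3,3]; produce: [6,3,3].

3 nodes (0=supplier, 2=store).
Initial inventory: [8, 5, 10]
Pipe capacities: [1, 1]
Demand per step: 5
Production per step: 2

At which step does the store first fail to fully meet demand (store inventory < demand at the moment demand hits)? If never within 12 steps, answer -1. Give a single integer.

Step 1: demand=5,sold=5 ship[1->2]=1 ship[0->1]=1 prod=2 -> [9 5 6]
Step 2: demand=5,sold=5 ship[1->2]=1 ship[0->1]=1 prod=2 -> [10 5 2]
Step 3: demand=5,sold=2 ship[1->2]=1 ship[0->1]=1 prod=2 -> [11 5 1]
Step 4: demand=5,sold=1 ship[1->2]=1 ship[0->1]=1 prod=2 -> [12 5 1]
Step 5: demand=5,sold=1 ship[1->2]=1 ship[0->1]=1 prod=2 -> [13 5 1]
Step 6: demand=5,sold=1 ship[1->2]=1 ship[0->1]=1 prod=2 -> [14 5 1]
Step 7: demand=5,sold=1 ship[1->2]=1 ship[0->1]=1 prod=2 -> [15 5 1]
Step 8: demand=5,sold=1 ship[1->2]=1 ship[0->1]=1 prod=2 -> [16 5 1]
Step 9: demand=5,sold=1 ship[1->2]=1 ship[0->1]=1 prod=2 -> [17 5 1]
Step 10: demand=5,sold=1 ship[1->2]=1 ship[0->1]=1 prod=2 -> [18 5 1]
Step 11: demand=5,sold=1 ship[1->2]=1 ship[0->1]=1 prod=2 -> [19 5 1]
Step 12: demand=5,sold=1 ship[1->2]=1 ship[0->1]=1 prod=2 -> [20 5 1]
First stockout at step 3

3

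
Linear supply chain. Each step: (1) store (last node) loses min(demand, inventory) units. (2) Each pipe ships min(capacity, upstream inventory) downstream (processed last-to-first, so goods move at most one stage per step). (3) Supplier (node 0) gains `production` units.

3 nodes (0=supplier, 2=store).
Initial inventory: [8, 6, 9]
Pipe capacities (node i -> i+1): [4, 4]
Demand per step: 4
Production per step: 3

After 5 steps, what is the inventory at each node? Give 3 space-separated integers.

Step 1: demand=4,sold=4 ship[1->2]=4 ship[0->1]=4 prod=3 -> inv=[7 6 9]
Step 2: demand=4,sold=4 ship[1->2]=4 ship[0->1]=4 prod=3 -> inv=[6 6 9]
Step 3: demand=4,sold=4 ship[1->2]=4 ship[0->1]=4 prod=3 -> inv=[5 6 9]
Step 4: demand=4,sold=4 ship[1->2]=4 ship[0->1]=4 prod=3 -> inv=[4 6 9]
Step 5: demand=4,sold=4 ship[1->2]=4 ship[0->1]=4 prod=3 -> inv=[3 6 9]

3 6 9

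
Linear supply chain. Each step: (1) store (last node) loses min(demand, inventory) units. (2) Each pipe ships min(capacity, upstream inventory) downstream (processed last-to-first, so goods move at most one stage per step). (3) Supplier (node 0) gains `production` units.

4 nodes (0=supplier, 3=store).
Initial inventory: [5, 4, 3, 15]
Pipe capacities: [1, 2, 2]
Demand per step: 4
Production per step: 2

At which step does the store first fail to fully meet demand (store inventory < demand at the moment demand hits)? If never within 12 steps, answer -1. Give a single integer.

Step 1: demand=4,sold=4 ship[2->3]=2 ship[1->2]=2 ship[0->1]=1 prod=2 -> [6 3 3 13]
Step 2: demand=4,sold=4 ship[2->3]=2 ship[1->2]=2 ship[0->1]=1 prod=2 -> [7 2 3 11]
Step 3: demand=4,sold=4 ship[2->3]=2 ship[1->2]=2 ship[0->1]=1 prod=2 -> [8 1 3 9]
Step 4: demand=4,sold=4 ship[2->3]=2 ship[1->2]=1 ship[0->1]=1 prod=2 -> [9 1 2 7]
Step 5: demand=4,sold=4 ship[2->3]=2 ship[1->2]=1 ship[0->1]=1 prod=2 -> [10 1 1 5]
Step 6: demand=4,sold=4 ship[2->3]=1 ship[1->2]=1 ship[0->1]=1 prod=2 -> [11 1 1 2]
Step 7: demand=4,sold=2 ship[2->3]=1 ship[1->2]=1 ship[0->1]=1 prod=2 -> [12 1 1 1]
Step 8: demand=4,sold=1 ship[2->3]=1 ship[1->2]=1 ship[0->1]=1 prod=2 -> [13 1 1 1]
Step 9: demand=4,sold=1 ship[2->3]=1 ship[1->2]=1 ship[0->1]=1 prod=2 -> [14 1 1 1]
Step 10: demand=4,sold=1 ship[2->3]=1 ship[1->2]=1 ship[0->1]=1 prod=2 -> [15 1 1 1]
Step 11: demand=4,sold=1 ship[2->3]=1 ship[1->2]=1 ship[0->1]=1 prod=2 -> [16 1 1 1]
Step 12: demand=4,sold=1 ship[2->3]=1 ship[1->2]=1 ship[0->1]=1 prod=2 -> [17 1 1 1]
First stockout at step 7

7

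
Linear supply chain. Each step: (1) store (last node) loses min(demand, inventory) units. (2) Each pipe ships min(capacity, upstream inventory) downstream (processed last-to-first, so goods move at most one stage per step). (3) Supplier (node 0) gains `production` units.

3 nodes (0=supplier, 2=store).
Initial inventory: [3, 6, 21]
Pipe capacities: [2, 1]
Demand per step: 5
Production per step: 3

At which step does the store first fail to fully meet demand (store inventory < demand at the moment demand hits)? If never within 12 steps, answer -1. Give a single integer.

Step 1: demand=5,sold=5 ship[1->2]=1 ship[0->1]=2 prod=3 -> [4 7 17]
Step 2: demand=5,sold=5 ship[1->2]=1 ship[0->1]=2 prod=3 -> [5 8 13]
Step 3: demand=5,sold=5 ship[1->2]=1 ship[0->1]=2 prod=3 -> [6 9 9]
Step 4: demand=5,sold=5 ship[1->2]=1 ship[0->1]=2 prod=3 -> [7 10 5]
Step 5: demand=5,sold=5 ship[1->2]=1 ship[0->1]=2 prod=3 -> [8 11 1]
Step 6: demand=5,sold=1 ship[1->2]=1 ship[0->1]=2 prod=3 -> [9 12 1]
Step 7: demand=5,sold=1 ship[1->2]=1 ship[0->1]=2 prod=3 -> [10 13 1]
Step 8: demand=5,sold=1 ship[1->2]=1 ship[0->1]=2 prod=3 -> [11 14 1]
Step 9: demand=5,sold=1 ship[1->2]=1 ship[0->1]=2 prod=3 -> [12 15 1]
Step 10: demand=5,sold=1 ship[1->2]=1 ship[0->1]=2 prod=3 -> [13 16 1]
Step 11: demand=5,sold=1 ship[1->2]=1 ship[0->1]=2 prod=3 -> [14 17 1]
Step 12: demand=5,sold=1 ship[1->2]=1 ship[0->1]=2 prod=3 -> [15 18 1]
First stockout at step 6

6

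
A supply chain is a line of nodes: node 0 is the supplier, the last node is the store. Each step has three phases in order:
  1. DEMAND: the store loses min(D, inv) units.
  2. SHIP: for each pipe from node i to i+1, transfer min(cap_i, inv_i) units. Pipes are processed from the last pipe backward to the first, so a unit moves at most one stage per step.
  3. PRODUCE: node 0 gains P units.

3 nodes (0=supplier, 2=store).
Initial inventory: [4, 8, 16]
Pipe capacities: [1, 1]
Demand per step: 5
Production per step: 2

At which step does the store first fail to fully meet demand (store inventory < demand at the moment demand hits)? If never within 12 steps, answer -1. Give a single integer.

Step 1: demand=5,sold=5 ship[1->2]=1 ship[0->1]=1 prod=2 -> [5 8 12]
Step 2: demand=5,sold=5 ship[1->2]=1 ship[0->1]=1 prod=2 -> [6 8 8]
Step 3: demand=5,sold=5 ship[1->2]=1 ship[0->1]=1 prod=2 -> [7 8 4]
Step 4: demand=5,sold=4 ship[1->2]=1 ship[0->1]=1 prod=2 -> [8 8 1]
Step 5: demand=5,sold=1 ship[1->2]=1 ship[0->1]=1 prod=2 -> [9 8 1]
Step 6: demand=5,sold=1 ship[1->2]=1 ship[0->1]=1 prod=2 -> [10 8 1]
Step 7: demand=5,sold=1 ship[1->2]=1 ship[0->1]=1 prod=2 -> [11 8 1]
Step 8: demand=5,sold=1 ship[1->2]=1 ship[0->1]=1 prod=2 -> [12 8 1]
Step 9: demand=5,sold=1 ship[1->2]=1 ship[0->1]=1 prod=2 -> [13 8 1]
Step 10: demand=5,sold=1 ship[1->2]=1 ship[0->1]=1 prod=2 -> [14 8 1]
Step 11: demand=5,sold=1 ship[1->2]=1 ship[0->1]=1 prod=2 -> [15 8 1]
Step 12: demand=5,sold=1 ship[1->2]=1 ship[0->1]=1 prod=2 -> [16 8 1]
First stockout at step 4

4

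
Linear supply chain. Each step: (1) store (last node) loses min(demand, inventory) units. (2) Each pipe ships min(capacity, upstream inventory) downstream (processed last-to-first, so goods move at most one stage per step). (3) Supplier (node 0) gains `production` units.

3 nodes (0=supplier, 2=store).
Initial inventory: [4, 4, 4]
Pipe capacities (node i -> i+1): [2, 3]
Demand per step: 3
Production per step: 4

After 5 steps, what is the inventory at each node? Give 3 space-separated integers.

Step 1: demand=3,sold=3 ship[1->2]=3 ship[0->1]=2 prod=4 -> inv=[6 3 4]
Step 2: demand=3,sold=3 ship[1->2]=3 ship[0->1]=2 prod=4 -> inv=[8 2 4]
Step 3: demand=3,sold=3 ship[1->2]=2 ship[0->1]=2 prod=4 -> inv=[10 2 3]
Step 4: demand=3,sold=3 ship[1->2]=2 ship[0->1]=2 prod=4 -> inv=[12 2 2]
Step 5: demand=3,sold=2 ship[1->2]=2 ship[0->1]=2 prod=4 -> inv=[14 2 2]

14 2 2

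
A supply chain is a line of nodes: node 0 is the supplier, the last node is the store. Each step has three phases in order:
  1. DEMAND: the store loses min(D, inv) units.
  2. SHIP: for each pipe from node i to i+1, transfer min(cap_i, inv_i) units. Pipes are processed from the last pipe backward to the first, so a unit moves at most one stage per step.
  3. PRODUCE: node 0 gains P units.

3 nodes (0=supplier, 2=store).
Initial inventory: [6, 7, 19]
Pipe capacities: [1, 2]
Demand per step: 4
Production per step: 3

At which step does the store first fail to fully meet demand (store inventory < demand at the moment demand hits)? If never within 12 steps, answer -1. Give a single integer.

Step 1: demand=4,sold=4 ship[1->2]=2 ship[0->1]=1 prod=3 -> [8 6 17]
Step 2: demand=4,sold=4 ship[1->2]=2 ship[0->1]=1 prod=3 -> [10 5 15]
Step 3: demand=4,sold=4 ship[1->2]=2 ship[0->1]=1 prod=3 -> [12 4 13]
Step 4: demand=4,sold=4 ship[1->2]=2 ship[0->1]=1 prod=3 -> [14 3 11]
Step 5: demand=4,sold=4 ship[1->2]=2 ship[0->1]=1 prod=3 -> [16 2 9]
Step 6: demand=4,sold=4 ship[1->2]=2 ship[0->1]=1 prod=3 -> [18 1 7]
Step 7: demand=4,sold=4 ship[1->2]=1 ship[0->1]=1 prod=3 -> [20 1 4]
Step 8: demand=4,sold=4 ship[1->2]=1 ship[0->1]=1 prod=3 -> [22 1 1]
Step 9: demand=4,sold=1 ship[1->2]=1 ship[0->1]=1 prod=3 -> [24 1 1]
Step 10: demand=4,sold=1 ship[1->2]=1 ship[0->1]=1 prod=3 -> [26 1 1]
Step 11: demand=4,sold=1 ship[1->2]=1 ship[0->1]=1 prod=3 -> [28 1 1]
Step 12: demand=4,sold=1 ship[1->2]=1 ship[0->1]=1 prod=3 -> [30 1 1]
First stockout at step 9

9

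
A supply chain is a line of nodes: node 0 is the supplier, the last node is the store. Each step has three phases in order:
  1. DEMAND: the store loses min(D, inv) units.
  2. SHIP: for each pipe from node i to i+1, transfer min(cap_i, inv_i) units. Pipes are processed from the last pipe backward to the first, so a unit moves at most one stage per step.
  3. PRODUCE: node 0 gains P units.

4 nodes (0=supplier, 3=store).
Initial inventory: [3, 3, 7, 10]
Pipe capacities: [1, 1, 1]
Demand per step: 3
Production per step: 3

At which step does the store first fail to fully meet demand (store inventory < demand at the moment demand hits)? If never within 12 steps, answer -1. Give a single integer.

Step 1: demand=3,sold=3 ship[2->3]=1 ship[1->2]=1 ship[0->1]=1 prod=3 -> [5 3 7 8]
Step 2: demand=3,sold=3 ship[2->3]=1 ship[1->2]=1 ship[0->1]=1 prod=3 -> [7 3 7 6]
Step 3: demand=3,sold=3 ship[2->3]=1 ship[1->2]=1 ship[0->1]=1 prod=3 -> [9 3 7 4]
Step 4: demand=3,sold=3 ship[2->3]=1 ship[1->2]=1 ship[0->1]=1 prod=3 -> [11 3 7 2]
Step 5: demand=3,sold=2 ship[2->3]=1 ship[1->2]=1 ship[0->1]=1 prod=3 -> [13 3 7 1]
Step 6: demand=3,sold=1 ship[2->3]=1 ship[1->2]=1 ship[0->1]=1 prod=3 -> [15 3 7 1]
Step 7: demand=3,sold=1 ship[2->3]=1 ship[1->2]=1 ship[0->1]=1 prod=3 -> [17 3 7 1]
Step 8: demand=3,sold=1 ship[2->3]=1 ship[1->2]=1 ship[0->1]=1 prod=3 -> [19 3 7 1]
Step 9: demand=3,sold=1 ship[2->3]=1 ship[1->2]=1 ship[0->1]=1 prod=3 -> [21 3 7 1]
Step 10: demand=3,sold=1 ship[2->3]=1 ship[1->2]=1 ship[0->1]=1 prod=3 -> [23 3 7 1]
Step 11: demand=3,sold=1 ship[2->3]=1 ship[1->2]=1 ship[0->1]=1 prod=3 -> [25 3 7 1]
Step 12: demand=3,sold=1 ship[2->3]=1 ship[1->2]=1 ship[0->1]=1 prod=3 -> [27 3 7 1]
First stockout at step 5

5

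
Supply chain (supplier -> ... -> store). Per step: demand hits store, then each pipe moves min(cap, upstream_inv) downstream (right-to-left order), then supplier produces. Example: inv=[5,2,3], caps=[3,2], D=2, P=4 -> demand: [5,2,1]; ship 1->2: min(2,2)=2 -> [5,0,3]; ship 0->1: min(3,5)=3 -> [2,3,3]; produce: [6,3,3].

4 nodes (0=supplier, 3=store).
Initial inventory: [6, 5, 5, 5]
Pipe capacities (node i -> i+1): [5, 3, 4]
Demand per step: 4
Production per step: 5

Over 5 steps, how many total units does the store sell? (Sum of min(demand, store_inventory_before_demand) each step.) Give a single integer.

Answer: 19

Derivation:
Step 1: sold=4 (running total=4) -> [6 7 4 5]
Step 2: sold=4 (running total=8) -> [6 9 3 5]
Step 3: sold=4 (running total=12) -> [6 11 3 4]
Step 4: sold=4 (running total=16) -> [6 13 3 3]
Step 5: sold=3 (running total=19) -> [6 15 3 3]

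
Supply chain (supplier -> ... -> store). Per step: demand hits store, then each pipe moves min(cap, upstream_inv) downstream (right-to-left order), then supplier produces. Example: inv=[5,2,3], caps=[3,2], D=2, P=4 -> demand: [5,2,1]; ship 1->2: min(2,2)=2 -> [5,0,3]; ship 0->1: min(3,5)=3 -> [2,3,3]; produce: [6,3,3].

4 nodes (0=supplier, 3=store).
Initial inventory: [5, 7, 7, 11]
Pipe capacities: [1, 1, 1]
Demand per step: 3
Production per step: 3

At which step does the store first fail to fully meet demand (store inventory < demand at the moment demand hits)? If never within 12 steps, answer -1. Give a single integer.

Step 1: demand=3,sold=3 ship[2->3]=1 ship[1->2]=1 ship[0->1]=1 prod=3 -> [7 7 7 9]
Step 2: demand=3,sold=3 ship[2->3]=1 ship[1->2]=1 ship[0->1]=1 prod=3 -> [9 7 7 7]
Step 3: demand=3,sold=3 ship[2->3]=1 ship[1->2]=1 ship[0->1]=1 prod=3 -> [11 7 7 5]
Step 4: demand=3,sold=3 ship[2->3]=1 ship[1->2]=1 ship[0->1]=1 prod=3 -> [13 7 7 3]
Step 5: demand=3,sold=3 ship[2->3]=1 ship[1->2]=1 ship[0->1]=1 prod=3 -> [15 7 7 1]
Step 6: demand=3,sold=1 ship[2->3]=1 ship[1->2]=1 ship[0->1]=1 prod=3 -> [17 7 7 1]
Step 7: demand=3,sold=1 ship[2->3]=1 ship[1->2]=1 ship[0->1]=1 prod=3 -> [19 7 7 1]
Step 8: demand=3,sold=1 ship[2->3]=1 ship[1->2]=1 ship[0->1]=1 prod=3 -> [21 7 7 1]
Step 9: demand=3,sold=1 ship[2->3]=1 ship[1->2]=1 ship[0->1]=1 prod=3 -> [23 7 7 1]
Step 10: demand=3,sold=1 ship[2->3]=1 ship[1->2]=1 ship[0->1]=1 prod=3 -> [25 7 7 1]
Step 11: demand=3,sold=1 ship[2->3]=1 ship[1->2]=1 ship[0->1]=1 prod=3 -> [27 7 7 1]
Step 12: demand=3,sold=1 ship[2->3]=1 ship[1->2]=1 ship[0->1]=1 prod=3 -> [29 7 7 1]
First stockout at step 6

6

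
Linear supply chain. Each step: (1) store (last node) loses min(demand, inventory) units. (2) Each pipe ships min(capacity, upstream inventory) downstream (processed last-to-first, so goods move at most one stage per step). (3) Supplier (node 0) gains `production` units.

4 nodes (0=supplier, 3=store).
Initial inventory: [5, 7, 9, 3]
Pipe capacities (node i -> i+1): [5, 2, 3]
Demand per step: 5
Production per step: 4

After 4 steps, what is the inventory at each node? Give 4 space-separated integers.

Step 1: demand=5,sold=3 ship[2->3]=3 ship[1->2]=2 ship[0->1]=5 prod=4 -> inv=[4 10 8 3]
Step 2: demand=5,sold=3 ship[2->3]=3 ship[1->2]=2 ship[0->1]=4 prod=4 -> inv=[4 12 7 3]
Step 3: demand=5,sold=3 ship[2->3]=3 ship[1->2]=2 ship[0->1]=4 prod=4 -> inv=[4 14 6 3]
Step 4: demand=5,sold=3 ship[2->3]=3 ship[1->2]=2 ship[0->1]=4 prod=4 -> inv=[4 16 5 3]

4 16 5 3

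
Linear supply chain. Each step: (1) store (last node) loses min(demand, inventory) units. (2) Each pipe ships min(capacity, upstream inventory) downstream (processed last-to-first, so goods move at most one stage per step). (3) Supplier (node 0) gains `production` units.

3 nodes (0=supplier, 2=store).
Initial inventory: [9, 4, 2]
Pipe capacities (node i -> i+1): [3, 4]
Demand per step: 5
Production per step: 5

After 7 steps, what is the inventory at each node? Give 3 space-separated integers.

Step 1: demand=5,sold=2 ship[1->2]=4 ship[0->1]=3 prod=5 -> inv=[11 3 4]
Step 2: demand=5,sold=4 ship[1->2]=3 ship[0->1]=3 prod=5 -> inv=[13 3 3]
Step 3: demand=5,sold=3 ship[1->2]=3 ship[0->1]=3 prod=5 -> inv=[15 3 3]
Step 4: demand=5,sold=3 ship[1->2]=3 ship[0->1]=3 prod=5 -> inv=[17 3 3]
Step 5: demand=5,sold=3 ship[1->2]=3 ship[0->1]=3 prod=5 -> inv=[19 3 3]
Step 6: demand=5,sold=3 ship[1->2]=3 ship[0->1]=3 prod=5 -> inv=[21 3 3]
Step 7: demand=5,sold=3 ship[1->2]=3 ship[0->1]=3 prod=5 -> inv=[23 3 3]

23 3 3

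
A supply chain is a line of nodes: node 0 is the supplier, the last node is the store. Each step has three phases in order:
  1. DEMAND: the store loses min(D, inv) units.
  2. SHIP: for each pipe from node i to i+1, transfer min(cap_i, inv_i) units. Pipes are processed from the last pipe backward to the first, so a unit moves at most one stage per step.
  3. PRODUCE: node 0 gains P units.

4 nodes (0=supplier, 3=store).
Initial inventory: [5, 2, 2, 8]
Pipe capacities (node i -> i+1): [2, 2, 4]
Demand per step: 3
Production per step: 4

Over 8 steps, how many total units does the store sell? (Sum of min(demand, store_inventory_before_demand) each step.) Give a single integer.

Answer: 22

Derivation:
Step 1: sold=3 (running total=3) -> [7 2 2 7]
Step 2: sold=3 (running total=6) -> [9 2 2 6]
Step 3: sold=3 (running total=9) -> [11 2 2 5]
Step 4: sold=3 (running total=12) -> [13 2 2 4]
Step 5: sold=3 (running total=15) -> [15 2 2 3]
Step 6: sold=3 (running total=18) -> [17 2 2 2]
Step 7: sold=2 (running total=20) -> [19 2 2 2]
Step 8: sold=2 (running total=22) -> [21 2 2 2]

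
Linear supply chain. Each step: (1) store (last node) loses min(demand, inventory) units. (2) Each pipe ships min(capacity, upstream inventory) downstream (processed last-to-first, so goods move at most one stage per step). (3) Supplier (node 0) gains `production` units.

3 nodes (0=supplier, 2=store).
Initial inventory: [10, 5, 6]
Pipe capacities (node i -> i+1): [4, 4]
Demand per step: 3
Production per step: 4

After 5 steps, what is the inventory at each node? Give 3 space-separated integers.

Step 1: demand=3,sold=3 ship[1->2]=4 ship[0->1]=4 prod=4 -> inv=[10 5 7]
Step 2: demand=3,sold=3 ship[1->2]=4 ship[0->1]=4 prod=4 -> inv=[10 5 8]
Step 3: demand=3,sold=3 ship[1->2]=4 ship[0->1]=4 prod=4 -> inv=[10 5 9]
Step 4: demand=3,sold=3 ship[1->2]=4 ship[0->1]=4 prod=4 -> inv=[10 5 10]
Step 5: demand=3,sold=3 ship[1->2]=4 ship[0->1]=4 prod=4 -> inv=[10 5 11]

10 5 11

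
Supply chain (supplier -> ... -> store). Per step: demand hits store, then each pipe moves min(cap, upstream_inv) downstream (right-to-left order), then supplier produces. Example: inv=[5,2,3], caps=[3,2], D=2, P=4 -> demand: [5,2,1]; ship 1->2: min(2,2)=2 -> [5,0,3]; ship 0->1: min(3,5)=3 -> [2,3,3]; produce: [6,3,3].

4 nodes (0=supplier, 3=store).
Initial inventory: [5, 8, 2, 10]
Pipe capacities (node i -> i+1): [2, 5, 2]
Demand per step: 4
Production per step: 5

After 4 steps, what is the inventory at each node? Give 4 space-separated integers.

Step 1: demand=4,sold=4 ship[2->3]=2 ship[1->2]=5 ship[0->1]=2 prod=5 -> inv=[8 5 5 8]
Step 2: demand=4,sold=4 ship[2->3]=2 ship[1->2]=5 ship[0->1]=2 prod=5 -> inv=[11 2 8 6]
Step 3: demand=4,sold=4 ship[2->3]=2 ship[1->2]=2 ship[0->1]=2 prod=5 -> inv=[14 2 8 4]
Step 4: demand=4,sold=4 ship[2->3]=2 ship[1->2]=2 ship[0->1]=2 prod=5 -> inv=[17 2 8 2]

17 2 8 2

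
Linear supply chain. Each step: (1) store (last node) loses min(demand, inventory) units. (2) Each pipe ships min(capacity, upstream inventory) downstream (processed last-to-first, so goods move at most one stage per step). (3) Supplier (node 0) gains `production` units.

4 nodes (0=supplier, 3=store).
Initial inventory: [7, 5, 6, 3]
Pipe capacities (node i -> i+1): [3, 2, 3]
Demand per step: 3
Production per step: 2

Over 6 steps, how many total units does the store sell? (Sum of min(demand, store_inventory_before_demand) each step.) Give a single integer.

Answer: 17

Derivation:
Step 1: sold=3 (running total=3) -> [6 6 5 3]
Step 2: sold=3 (running total=6) -> [5 7 4 3]
Step 3: sold=3 (running total=9) -> [4 8 3 3]
Step 4: sold=3 (running total=12) -> [3 9 2 3]
Step 5: sold=3 (running total=15) -> [2 10 2 2]
Step 6: sold=2 (running total=17) -> [2 10 2 2]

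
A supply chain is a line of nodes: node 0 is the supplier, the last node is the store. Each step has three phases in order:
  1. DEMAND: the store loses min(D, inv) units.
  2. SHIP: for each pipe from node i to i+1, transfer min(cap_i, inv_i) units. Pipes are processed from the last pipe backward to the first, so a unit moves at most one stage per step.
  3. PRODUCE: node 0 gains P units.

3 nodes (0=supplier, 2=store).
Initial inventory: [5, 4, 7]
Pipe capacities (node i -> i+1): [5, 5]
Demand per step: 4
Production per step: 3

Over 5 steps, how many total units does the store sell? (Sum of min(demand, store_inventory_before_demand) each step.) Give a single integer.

Step 1: sold=4 (running total=4) -> [3 5 7]
Step 2: sold=4 (running total=8) -> [3 3 8]
Step 3: sold=4 (running total=12) -> [3 3 7]
Step 4: sold=4 (running total=16) -> [3 3 6]
Step 5: sold=4 (running total=20) -> [3 3 5]

Answer: 20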